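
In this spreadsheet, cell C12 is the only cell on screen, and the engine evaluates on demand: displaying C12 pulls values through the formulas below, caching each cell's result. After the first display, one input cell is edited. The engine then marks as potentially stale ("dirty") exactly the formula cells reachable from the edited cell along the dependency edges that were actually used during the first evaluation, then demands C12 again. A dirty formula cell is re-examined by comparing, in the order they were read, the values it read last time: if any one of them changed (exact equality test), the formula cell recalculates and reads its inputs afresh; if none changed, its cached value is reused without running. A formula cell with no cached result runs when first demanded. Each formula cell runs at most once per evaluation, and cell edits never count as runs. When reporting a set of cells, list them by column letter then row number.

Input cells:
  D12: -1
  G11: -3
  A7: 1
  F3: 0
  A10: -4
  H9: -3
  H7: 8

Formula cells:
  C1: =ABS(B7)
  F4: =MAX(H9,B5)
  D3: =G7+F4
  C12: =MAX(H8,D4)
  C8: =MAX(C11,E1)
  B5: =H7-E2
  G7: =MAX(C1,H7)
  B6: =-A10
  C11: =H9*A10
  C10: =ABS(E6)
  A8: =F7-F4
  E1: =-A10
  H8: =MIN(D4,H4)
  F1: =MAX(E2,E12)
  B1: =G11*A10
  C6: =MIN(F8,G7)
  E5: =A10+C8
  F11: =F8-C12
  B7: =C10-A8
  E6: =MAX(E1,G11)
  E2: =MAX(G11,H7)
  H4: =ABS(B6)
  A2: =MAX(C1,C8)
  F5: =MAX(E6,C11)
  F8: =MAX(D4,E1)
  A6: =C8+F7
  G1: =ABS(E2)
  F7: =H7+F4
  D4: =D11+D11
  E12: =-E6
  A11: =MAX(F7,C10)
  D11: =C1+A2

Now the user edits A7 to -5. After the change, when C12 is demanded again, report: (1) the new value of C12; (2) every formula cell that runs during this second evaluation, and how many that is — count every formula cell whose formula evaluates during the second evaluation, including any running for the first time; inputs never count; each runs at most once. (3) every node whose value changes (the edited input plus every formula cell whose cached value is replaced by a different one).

Initial pass — values computed on the first demand:
  B6 = -(-4) = 4
  C11 = -3 * -4 = 12
  E1 = -(-4) = 4
  C8 = MAX(12, 4) = 12
  E2 = MAX(-3, 8) = 8
  B5 = 8 - 8 = 0
  E6 = MAX(4, -3) = 4
  C10 = ABS(4) = 4
  F4 = MAX(-3, 0) = 0
  F7 = 8 + 0 = 8
  A8 = 8 - 0 = 8
  B7 = 4 - 8 = -4
  C1 = ABS(-4) = 4
  A2 = MAX(4, 12) = 12
  D11 = 4 + 12 = 16
  D4 = 16 + 16 = 32
  H4 = ABS(4) = 4
  H8 = MIN(32, 4) = 4
  C12 = MAX(4, 32) = 32

Second demand — change propagation:
  no demanded computation ever read A7, so the edit dirties nothing and nothing runs.

The important point: nothing the output needs ever reads A7, so the edit is invisible to it.

C12 now evaluates to 32.
Run set: none (0 run).
Changed values: A7.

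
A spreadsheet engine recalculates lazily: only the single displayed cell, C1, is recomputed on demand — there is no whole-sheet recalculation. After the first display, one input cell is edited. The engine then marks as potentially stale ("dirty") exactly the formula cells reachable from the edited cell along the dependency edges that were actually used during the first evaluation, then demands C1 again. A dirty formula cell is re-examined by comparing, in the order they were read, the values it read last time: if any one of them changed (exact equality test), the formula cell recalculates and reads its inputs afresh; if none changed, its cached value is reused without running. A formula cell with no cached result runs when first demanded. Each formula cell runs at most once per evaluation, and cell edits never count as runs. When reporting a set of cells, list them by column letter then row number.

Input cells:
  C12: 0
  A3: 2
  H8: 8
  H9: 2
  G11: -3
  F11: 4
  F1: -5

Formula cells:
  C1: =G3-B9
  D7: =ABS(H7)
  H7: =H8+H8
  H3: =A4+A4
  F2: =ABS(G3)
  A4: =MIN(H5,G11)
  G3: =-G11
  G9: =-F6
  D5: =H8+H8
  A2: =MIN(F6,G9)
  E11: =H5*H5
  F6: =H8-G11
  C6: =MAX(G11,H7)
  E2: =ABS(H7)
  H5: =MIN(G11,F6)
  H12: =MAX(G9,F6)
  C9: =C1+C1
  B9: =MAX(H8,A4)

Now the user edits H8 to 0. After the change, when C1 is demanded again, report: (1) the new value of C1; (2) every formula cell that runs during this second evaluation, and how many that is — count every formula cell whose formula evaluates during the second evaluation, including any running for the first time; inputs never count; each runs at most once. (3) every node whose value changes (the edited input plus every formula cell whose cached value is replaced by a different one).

New value of C1: 3.
Formula cells that run: B9, C1, F6, H5 — 4 in total.
Values that change: B9, C1, F6, H8.
Key observation: the cutoff stops propagation at A4 — its inputs' values are unchanged, so it reuses its cache.

First evaluation (everything demanded from the output):
  F6 = 8 - -3 = 11
  G3 = -(-3) = 3
  H5 = MIN(-3, 11) = -3
  A4 = MIN(-3, -3) = -3
  B9 = MAX(8, -3) = 8
  C1 = 3 - 8 = -5

Propagation after the edit:
  F6: runs — H8 8->0; result 3.
  H5: runs — F6 11->3; result -3 (same value as before).
  A4: checked — values it read are unchanged (H5 unchanged, G11 unchanged); reused cached -3 without running.
  B9: runs — H8 8->0; result 0.
  C1: runs — B9 8->0; result 3.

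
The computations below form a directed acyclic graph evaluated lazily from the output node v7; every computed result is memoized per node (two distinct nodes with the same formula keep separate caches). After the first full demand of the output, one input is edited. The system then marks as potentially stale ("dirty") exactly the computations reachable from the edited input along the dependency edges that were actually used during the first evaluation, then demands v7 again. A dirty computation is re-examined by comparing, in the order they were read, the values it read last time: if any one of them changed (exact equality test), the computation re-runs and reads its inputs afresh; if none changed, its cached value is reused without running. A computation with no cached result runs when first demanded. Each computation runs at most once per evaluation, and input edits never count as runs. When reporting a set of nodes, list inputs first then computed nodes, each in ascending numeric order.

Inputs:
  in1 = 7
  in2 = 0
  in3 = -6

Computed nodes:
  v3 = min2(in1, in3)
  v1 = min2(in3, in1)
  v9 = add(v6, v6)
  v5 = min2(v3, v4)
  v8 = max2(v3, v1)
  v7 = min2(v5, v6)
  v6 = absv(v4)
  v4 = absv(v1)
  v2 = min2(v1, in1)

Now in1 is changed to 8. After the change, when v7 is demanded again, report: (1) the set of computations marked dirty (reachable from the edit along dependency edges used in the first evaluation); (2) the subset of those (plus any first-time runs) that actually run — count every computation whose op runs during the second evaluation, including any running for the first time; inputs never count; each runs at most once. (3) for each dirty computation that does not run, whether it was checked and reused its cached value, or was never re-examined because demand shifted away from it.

First demand of the output computes:
  v1 = min2(-6, 7) = -6
  v3 = min2(7, -6) = -6
  v4 = absv(-6) = 6
  v5 = min2(-6, 6) = -6
  v6 = absv(6) = 6
  v7 = min2(-6, 6) = -6

After the edit, cleaning proceeds:
  v1: a read changed (in1 7->8) — executes, giving -6 — identical to its old value.
  v3: a read changed (in1 7->8) — executes, giving -6 — identical to its old value.
  v4: dirty, but its reads are unchanged (v1 unchanged); cached 6 stands.
  v5: dirty, but its reads are unchanged (v3 unchanged, v4 unchanged); cached -6 stands.
  v6: dirty, but its reads are unchanged (v4 unchanged); cached 6 stands.
  v7: dirty, but its reads are unchanged (v5 unchanged, v6 unchanged); cached -6 stands.

Note where the cutoff bites: v4 is checked, finds nothing changed, and keeps its cache.

The edit dirties: v1, v3, v4, v5, v6, v7.
2 computations run: v1, v3.
Cache hits after checking: v4, v5, v6, v7.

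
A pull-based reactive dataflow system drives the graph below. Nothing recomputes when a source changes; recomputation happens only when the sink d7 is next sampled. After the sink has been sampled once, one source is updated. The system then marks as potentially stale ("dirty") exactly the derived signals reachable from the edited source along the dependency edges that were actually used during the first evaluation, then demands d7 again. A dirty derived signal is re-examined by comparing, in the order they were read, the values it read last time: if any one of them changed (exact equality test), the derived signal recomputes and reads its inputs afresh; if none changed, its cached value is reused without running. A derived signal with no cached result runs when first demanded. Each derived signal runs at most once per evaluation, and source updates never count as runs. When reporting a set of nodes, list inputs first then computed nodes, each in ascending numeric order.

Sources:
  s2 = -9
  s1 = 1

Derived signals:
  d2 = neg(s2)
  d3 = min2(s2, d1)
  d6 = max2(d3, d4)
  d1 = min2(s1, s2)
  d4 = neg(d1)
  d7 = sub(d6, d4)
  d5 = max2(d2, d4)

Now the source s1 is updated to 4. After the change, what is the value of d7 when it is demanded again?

New value of d7: 0.
Key observation: the change is absorbed at d1 — it re-runs but produces the same value, and the output's value is unchanged.

First evaluation (everything demanded from the output):
  d1 = min2(1, -9) = -9
  d3 = min2(-9, -9) = -9
  d4 = neg(-9) = 9
  d6 = max2(-9, 9) = 9
  d7 = sub(9, 9) = 0

Propagation after the edit:
  d1: runs — s1 1->4; result -9 (same value as before).
  d3: checked — values it read are unchanged (s2 unchanged, d1 unchanged); reused cached -9 without running.
  d4: checked — values it read are unchanged (d1 unchanged); reused cached 9 without running.
  d6: checked — values it read are unchanged (d3 unchanged, d4 unchanged); reused cached 9 without running.
  d7: checked — values it read are unchanged (d6 unchanged, d4 unchanged); reused cached 0 without running.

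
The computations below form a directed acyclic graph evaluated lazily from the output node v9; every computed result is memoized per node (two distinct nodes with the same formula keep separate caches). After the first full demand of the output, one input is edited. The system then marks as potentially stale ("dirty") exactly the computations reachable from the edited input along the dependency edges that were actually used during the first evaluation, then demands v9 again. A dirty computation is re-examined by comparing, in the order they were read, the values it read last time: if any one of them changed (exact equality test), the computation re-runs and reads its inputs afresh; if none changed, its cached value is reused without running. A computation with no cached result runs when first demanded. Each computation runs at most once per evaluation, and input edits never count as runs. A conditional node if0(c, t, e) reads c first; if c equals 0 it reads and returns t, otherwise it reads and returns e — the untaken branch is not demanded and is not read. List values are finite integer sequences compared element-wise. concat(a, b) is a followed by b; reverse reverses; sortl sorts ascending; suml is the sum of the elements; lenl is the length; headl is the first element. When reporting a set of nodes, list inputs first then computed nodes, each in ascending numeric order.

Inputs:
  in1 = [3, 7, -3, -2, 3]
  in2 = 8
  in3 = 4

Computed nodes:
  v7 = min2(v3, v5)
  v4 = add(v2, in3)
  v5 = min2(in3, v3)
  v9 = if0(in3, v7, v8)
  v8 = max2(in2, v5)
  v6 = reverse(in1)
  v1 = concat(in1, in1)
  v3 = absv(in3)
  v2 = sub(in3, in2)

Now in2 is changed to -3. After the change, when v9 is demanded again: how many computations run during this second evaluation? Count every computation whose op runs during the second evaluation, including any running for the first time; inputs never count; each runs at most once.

First demand of the output computes:
  v3 = absv(4) = 4
  v5 = min2(4, 4) = 4
  v8 = max2(8, 4) = 8
  v9 = if0(in3=4 -> else branch v8) = 8

After the edit, cleaning proceeds:
  v8: a read changed (in2 8->-3) — executes, giving 4.
  v9: a read changed (v8 8->4) — executes, giving 4.

2 computations run: v8, v9.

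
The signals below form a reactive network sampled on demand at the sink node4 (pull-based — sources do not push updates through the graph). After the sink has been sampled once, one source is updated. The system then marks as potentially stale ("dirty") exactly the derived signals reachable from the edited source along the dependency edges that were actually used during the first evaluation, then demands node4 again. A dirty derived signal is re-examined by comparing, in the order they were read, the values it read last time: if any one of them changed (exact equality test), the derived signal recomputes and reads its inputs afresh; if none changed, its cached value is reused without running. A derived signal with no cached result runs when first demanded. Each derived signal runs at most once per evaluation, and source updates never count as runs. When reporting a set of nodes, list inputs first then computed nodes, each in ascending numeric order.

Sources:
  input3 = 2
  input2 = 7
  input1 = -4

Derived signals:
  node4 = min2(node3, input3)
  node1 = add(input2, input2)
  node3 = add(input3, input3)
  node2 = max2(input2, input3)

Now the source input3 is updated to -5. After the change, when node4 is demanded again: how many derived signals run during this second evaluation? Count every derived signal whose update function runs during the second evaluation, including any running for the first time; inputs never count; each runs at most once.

Run set: node3, node4 (2 run).

Initial pass — values computed on the first demand:
  node3 = add(2, 2) = 4
  node4 = min2(4, 2) = 2

Second demand — change propagation:
  node3: re-runs because input3 2->-5; input3 2->-5; new result -10.
  node4: re-runs because node3 4->-10; input3 2->-5; new result -10.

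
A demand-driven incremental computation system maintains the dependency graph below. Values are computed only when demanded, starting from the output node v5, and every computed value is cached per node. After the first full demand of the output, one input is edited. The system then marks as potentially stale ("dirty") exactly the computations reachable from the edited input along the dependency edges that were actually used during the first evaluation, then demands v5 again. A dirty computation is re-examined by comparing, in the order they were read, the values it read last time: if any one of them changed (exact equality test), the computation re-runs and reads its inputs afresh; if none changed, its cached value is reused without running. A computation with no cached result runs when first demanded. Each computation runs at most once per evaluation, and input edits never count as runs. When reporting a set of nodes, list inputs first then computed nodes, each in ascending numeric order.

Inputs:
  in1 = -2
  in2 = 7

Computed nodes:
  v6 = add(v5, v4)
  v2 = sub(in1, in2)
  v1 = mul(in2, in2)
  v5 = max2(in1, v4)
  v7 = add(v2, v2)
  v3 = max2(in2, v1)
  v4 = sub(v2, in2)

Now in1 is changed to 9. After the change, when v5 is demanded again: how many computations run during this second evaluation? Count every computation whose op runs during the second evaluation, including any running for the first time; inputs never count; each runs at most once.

Computations that run: v2, v4, v5 — 3 in total.

First evaluation (everything demanded from the output):
  v2 = sub(-2, 7) = -9
  v4 = sub(-9, 7) = -16
  v5 = max2(-2, -16) = -2

Propagation after the edit:
  v2: runs — in1 -2->9; result 2.
  v4: runs — v2 -9->2; result -5.
  v5: runs — in1 -2->9; v4 -16->-5; result 9.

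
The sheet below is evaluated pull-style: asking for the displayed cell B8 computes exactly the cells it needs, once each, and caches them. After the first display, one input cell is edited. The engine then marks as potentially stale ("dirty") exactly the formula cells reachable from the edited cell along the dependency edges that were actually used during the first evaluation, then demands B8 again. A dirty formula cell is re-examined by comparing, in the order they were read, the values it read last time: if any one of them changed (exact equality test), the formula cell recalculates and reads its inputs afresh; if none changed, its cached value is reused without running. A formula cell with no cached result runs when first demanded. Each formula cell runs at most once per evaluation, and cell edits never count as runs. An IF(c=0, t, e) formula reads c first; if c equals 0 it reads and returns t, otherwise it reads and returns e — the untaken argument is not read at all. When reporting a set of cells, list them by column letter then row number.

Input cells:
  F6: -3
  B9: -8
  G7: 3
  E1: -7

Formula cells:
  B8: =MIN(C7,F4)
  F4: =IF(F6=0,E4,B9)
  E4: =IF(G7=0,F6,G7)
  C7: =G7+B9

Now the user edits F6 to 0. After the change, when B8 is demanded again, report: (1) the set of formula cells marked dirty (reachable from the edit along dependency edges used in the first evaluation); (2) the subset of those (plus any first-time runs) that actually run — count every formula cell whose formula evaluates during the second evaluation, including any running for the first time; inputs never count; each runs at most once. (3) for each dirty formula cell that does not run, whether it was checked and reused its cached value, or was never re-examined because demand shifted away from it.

The edit dirties: B8, F4.
3 formula cells run: B8, E4, F4.
No dirty formula cell escaped a run.
Note the branch switch — E4 had no cache and runs now for the first time.

First demand of the output computes:
  C7 = 3 + -8 = -5
  F4 = IF(F6=0: F6=-3 -> else branch B9) = -8
  B8 = MIN(-5, -8) = -8

After the edit, cleaning proceeds:
  E4: had never run; runs now, result 3.
  F4: a read changed (F6 -3->0) — executes, giving 3.
  B8: a read changed (F4 -8->3) — executes, giving -5.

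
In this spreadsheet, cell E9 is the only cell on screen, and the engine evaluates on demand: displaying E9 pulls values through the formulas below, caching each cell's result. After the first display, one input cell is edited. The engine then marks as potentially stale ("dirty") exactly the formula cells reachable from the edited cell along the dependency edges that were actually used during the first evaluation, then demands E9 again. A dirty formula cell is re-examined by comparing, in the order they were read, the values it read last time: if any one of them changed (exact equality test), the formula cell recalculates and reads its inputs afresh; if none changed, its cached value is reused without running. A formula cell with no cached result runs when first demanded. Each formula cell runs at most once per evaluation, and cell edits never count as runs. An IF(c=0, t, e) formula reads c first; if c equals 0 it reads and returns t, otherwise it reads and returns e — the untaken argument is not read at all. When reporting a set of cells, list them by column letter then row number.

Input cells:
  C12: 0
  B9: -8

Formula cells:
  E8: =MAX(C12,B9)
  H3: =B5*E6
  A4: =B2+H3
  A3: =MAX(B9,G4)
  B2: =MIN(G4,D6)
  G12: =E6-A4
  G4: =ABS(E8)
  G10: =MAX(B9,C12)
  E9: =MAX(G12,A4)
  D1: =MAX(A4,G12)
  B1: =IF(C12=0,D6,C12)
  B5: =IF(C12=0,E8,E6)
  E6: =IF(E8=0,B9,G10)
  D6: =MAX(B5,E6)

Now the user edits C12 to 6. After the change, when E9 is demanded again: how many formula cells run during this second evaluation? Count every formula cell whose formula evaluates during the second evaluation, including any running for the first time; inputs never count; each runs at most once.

Initial pass — values computed on the first demand:
  E8 = MAX(0, -8) = 0
  E6 = IF(E8=0: E8=0 -> then branch B9) = -8
  B5 = IF(C12=0: C12=0 -> then branch E8) = 0
  D6 = MAX(0, -8) = 0
  G4 = ABS(0) = 0
  B2 = MIN(0, 0) = 0
  H3 = 0 * -8 = 0
  A4 = 0 + 0 = 0
  G12 = -8 - 0 = -8
  E9 = MAX(-8, 0) = 0

Second demand — change propagation:
  E8: re-runs because C12 0->6; new result 6.
  G4: re-runs because E8 0->6; new result 6.
  G10: newly demanded (no cache) — executes and yields 6.
  E6: re-runs because E8 0->6; new result 6.
  B5: re-runs because C12 0->6; E8 0->6; new result 6.
  D6: re-runs because B5 0->6; E6 -8->6; new result 6.
  B2: re-runs because G4 0->6; D6 0->6; new result 6.
  H3: re-runs because B5 0->6; E6 -8->6; new result 36.
  A4: re-runs because B2 0->6; H3 0->36; new result 42.
  G12: re-runs because E6 -8->6; A4 0->42; new result -36.
  E9: re-runs because G12 -8->-36; A4 0->42; new result 42.

The important point: the flipped condition pulls in fresh nodes; G10 runs for the first time.

Run set: A4, B2, B5, D6, E6, E8, E9, G4, G10, G12, H3 (11 run).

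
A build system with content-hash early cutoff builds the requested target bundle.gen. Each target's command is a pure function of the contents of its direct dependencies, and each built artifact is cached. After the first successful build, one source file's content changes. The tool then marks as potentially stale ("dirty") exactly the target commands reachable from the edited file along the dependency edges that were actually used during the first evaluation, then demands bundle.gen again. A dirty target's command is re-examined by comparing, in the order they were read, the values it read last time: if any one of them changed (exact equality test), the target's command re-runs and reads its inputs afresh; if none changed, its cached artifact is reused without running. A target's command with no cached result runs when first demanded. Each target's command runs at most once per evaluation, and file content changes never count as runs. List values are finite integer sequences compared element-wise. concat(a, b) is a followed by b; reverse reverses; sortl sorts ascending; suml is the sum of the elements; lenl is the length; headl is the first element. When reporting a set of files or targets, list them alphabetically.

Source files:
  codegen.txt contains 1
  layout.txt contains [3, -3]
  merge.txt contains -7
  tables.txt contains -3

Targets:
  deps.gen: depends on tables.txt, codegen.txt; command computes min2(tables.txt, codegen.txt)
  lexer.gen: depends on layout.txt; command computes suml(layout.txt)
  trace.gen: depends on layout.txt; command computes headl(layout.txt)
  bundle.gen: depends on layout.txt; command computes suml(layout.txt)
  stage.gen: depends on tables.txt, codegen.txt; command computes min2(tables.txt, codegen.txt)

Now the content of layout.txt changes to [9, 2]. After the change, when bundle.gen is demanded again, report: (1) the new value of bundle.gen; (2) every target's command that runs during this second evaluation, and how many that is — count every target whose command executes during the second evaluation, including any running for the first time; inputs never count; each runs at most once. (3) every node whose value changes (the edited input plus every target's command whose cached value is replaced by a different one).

First evaluation (everything demanded from the output):
  bundle.gen = suml([3, -3]) = 0

Propagation after the edit:
  bundle.gen: runs — layout.txt [3, -3]->[9, 2]; result 11.

New value of bundle.gen: 11.
Target commands that run: bundle.gen — 1 in total.
Values that change: bundle.gen, layout.txt.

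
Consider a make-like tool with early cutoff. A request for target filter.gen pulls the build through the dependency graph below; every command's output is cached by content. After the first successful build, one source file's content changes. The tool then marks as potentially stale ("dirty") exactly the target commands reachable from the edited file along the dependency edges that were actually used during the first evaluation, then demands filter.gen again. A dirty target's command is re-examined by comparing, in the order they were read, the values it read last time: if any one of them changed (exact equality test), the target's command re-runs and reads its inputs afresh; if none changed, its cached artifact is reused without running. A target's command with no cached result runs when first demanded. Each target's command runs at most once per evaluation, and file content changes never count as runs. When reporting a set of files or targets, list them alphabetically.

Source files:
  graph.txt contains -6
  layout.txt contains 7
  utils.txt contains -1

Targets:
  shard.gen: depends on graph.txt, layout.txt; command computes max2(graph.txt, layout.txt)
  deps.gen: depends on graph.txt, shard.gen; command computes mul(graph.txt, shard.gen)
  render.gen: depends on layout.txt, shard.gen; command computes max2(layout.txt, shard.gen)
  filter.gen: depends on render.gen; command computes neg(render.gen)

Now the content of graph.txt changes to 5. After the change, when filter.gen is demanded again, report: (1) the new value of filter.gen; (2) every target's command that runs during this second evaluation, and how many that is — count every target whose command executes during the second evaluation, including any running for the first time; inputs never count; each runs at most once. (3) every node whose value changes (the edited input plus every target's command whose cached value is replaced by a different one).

Demanding filter.gen again yields -7.
1 target commands run: shard.gen.
The nodes whose values change: graph.txt.
Note the absorption at shard.gen: it re-runs yet its value is the same, leaving the output's value untouched.

First demand of the output computes:
  shard.gen = max2(-6, 7) = 7
  render.gen = max2(7, 7) = 7
  filter.gen = neg(7) = -7

After the edit, cleaning proceeds:
  shard.gen: a read changed (graph.txt -6->5) — executes, giving 7 — identical to its old value.
  render.gen: dirty, but its reads are unchanged (layout.txt unchanged, shard.gen unchanged); cached 7 stands.
  filter.gen: dirty, but its reads are unchanged (render.gen unchanged); cached -7 stands.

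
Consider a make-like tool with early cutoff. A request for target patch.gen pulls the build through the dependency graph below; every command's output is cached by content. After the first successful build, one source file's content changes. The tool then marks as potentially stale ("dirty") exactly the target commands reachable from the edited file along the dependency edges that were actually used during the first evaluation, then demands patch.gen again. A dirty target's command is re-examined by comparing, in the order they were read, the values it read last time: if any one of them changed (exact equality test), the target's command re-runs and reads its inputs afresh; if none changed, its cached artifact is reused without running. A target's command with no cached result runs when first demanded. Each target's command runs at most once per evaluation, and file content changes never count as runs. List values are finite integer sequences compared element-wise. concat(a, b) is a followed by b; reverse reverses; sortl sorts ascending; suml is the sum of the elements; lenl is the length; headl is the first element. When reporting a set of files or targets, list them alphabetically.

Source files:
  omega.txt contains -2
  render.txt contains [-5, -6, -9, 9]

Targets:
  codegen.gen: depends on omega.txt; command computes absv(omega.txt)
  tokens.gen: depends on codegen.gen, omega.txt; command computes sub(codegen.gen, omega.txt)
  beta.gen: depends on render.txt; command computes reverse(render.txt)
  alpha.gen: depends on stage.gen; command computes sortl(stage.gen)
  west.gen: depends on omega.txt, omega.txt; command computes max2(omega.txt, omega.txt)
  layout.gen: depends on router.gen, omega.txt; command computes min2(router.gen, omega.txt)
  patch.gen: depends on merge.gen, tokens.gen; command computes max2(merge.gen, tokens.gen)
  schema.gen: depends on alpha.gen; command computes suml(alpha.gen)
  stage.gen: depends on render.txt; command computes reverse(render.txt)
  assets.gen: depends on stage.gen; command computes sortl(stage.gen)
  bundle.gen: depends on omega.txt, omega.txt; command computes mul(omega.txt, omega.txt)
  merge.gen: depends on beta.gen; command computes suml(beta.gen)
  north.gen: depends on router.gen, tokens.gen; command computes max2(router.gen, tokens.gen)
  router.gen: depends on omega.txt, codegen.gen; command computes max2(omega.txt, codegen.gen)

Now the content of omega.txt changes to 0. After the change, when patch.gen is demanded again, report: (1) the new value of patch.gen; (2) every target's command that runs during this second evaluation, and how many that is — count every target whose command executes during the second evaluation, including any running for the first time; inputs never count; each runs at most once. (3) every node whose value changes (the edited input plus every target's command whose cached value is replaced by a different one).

First demand of the output computes:
  beta.gen = reverse([-5, -6, -9, 9]) = [9, -9, -6, -5]
  codegen.gen = absv(-2) = 2
  merge.gen = suml([9, -9, -6, -5]) = -11
  tokens.gen = sub(2, -2) = 4
  patch.gen = max2(-11, 4) = 4

After the edit, cleaning proceeds:
  codegen.gen: a read changed (omega.txt -2->0) — executes, giving 0.
  tokens.gen: a read changed (codegen.gen 2->0; omega.txt -2->0) — executes, giving 0.
  patch.gen: a read changed (tokens.gen 4->0) — executes, giving 0.

Demanding patch.gen again yields 0.
3 target commands run: codegen.gen, patch.gen, tokens.gen.
The nodes whose values change: codegen.gen, omega.txt, patch.gen, tokens.gen.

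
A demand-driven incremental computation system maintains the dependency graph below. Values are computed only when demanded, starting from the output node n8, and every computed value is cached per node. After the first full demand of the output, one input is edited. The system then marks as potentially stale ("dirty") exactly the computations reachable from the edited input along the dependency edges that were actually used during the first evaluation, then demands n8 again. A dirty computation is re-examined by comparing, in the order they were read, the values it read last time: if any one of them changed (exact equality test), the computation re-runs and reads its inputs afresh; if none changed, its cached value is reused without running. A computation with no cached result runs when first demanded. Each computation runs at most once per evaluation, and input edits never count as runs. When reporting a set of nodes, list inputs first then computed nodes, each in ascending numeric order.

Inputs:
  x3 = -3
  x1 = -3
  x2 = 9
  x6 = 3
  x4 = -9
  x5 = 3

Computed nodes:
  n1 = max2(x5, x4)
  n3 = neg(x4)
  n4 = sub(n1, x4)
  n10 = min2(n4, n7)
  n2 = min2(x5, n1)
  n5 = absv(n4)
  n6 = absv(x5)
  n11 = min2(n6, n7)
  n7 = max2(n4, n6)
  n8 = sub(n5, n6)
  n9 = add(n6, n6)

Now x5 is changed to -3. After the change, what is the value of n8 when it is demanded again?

First evaluation (everything demanded from the output):
  n1 = max2(3, -9) = 3
  n4 = sub(3, -9) = 12
  n5 = absv(12) = 12
  n6 = absv(3) = 3
  n8 = sub(12, 3) = 9

Propagation after the edit:
  n1: runs — x5 3->-3; result -3.
  n4: runs — n1 3->-3; result 6.
  n5: runs — n4 12->6; result 6.
  n6: runs — x5 3->-3; result 3 (same value as before).
  n8: runs — n5 12->6; result 3.

New value of n8: 3.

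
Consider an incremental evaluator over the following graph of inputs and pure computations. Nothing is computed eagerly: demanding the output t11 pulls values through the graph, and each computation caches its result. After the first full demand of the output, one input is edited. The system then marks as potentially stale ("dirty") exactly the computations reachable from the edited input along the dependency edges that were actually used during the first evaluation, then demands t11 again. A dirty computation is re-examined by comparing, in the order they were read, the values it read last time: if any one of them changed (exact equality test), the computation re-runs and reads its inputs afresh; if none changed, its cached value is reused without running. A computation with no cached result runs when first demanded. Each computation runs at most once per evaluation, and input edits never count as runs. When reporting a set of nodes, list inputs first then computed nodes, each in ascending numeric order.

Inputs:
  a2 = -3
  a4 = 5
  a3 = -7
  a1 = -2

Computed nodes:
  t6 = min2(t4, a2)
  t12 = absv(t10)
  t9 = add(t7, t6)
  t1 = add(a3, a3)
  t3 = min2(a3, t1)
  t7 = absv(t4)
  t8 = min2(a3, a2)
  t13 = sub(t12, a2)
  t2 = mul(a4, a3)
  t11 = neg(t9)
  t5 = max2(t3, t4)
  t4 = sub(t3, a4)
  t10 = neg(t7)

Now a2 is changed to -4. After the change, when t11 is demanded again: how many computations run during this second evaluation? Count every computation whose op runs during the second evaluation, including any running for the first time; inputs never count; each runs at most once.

Initial pass — values computed on the first demand:
  t1 = add(-7, -7) = -14
  t3 = min2(-7, -14) = -14
  t4 = sub(-14, 5) = -19
  t6 = min2(-19, -3) = -19
  t7 = absv(-19) = 19
  t9 = add(19, -19) = 0
  t11 = neg(0) = 0

Second demand — change propagation:
  t6: re-runs because a2 -3->-4; new result -19 (unchanged).
  t9: re-examined; everything it read last time is the same (t7 unchanged, t6 unchanged) — cache 0 kept, no run.
  t11: re-examined; everything it read last time is the same (t9 unchanged) — cache 0 kept, no run.

The important point: t6 recomputes to an identical value, and the output ends up unchanged.

Run set: t6 (1 run).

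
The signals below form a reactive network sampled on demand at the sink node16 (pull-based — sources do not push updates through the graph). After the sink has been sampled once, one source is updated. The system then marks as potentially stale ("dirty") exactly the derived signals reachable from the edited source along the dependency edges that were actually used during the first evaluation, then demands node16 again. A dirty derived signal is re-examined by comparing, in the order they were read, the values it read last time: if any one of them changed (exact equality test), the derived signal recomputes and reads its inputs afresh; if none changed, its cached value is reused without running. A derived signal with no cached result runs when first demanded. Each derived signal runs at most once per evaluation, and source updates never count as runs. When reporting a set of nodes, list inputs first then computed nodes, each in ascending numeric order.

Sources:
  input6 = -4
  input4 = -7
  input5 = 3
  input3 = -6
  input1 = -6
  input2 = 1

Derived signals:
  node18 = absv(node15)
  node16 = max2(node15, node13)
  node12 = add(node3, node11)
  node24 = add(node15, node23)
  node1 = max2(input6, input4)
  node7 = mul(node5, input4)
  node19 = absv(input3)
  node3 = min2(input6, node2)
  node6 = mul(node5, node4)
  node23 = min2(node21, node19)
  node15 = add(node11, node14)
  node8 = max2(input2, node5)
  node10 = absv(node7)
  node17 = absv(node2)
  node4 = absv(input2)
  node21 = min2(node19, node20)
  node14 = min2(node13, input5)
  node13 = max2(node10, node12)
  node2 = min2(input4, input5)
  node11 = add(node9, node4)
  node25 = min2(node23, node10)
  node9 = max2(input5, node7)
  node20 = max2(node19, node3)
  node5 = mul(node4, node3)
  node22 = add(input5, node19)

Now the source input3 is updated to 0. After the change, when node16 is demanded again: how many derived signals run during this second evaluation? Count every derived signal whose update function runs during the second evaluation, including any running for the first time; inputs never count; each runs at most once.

Initial pass — values computed on the first demand:
  node2 = min2(-7, 3) = -7
  node3 = min2(-4, -7) = -7
  node4 = absv(1) = 1
  node5 = mul(1, -7) = -7
  node7 = mul(-7, -7) = 49
  node9 = max2(3, 49) = 49
  node10 = absv(49) = 49
  node11 = add(49, 1) = 50
  node12 = add(-7, 50) = 43
  node13 = max2(49, 43) = 49
  node14 = min2(49, 3) = 3
  node15 = add(50, 3) = 53
  node16 = max2(53, 49) = 53

Second demand — change propagation:
  no demanded computation ever read input3, so the edit dirties nothing and nothing runs.

The important point: nothing the output needs ever reads input3, so the edit is invisible to it.

Run set: none (0 run).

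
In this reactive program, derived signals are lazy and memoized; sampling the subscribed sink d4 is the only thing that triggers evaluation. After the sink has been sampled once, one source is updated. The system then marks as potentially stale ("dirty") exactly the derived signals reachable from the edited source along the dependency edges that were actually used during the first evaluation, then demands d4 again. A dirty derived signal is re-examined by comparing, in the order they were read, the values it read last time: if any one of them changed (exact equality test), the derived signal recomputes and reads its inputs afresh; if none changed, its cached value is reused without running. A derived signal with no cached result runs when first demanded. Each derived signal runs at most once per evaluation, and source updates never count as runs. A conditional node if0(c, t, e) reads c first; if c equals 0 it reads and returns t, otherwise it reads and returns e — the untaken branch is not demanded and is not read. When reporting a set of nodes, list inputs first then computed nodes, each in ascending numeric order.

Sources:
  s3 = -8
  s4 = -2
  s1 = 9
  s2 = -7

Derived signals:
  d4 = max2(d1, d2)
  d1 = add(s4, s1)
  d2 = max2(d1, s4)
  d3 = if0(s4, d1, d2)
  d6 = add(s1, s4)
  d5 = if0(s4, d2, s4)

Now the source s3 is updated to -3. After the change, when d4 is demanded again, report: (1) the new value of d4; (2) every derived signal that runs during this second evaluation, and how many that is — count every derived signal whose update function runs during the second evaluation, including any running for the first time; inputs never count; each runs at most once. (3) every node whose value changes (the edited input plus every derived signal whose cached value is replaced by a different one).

First demand of the output computes:
  d1 = add(-2, 9) = 7
  d2 = max2(7, -2) = 7
  d4 = max2(7, 7) = 7

After the edit, cleaning proceeds:
  no node depends on s3 at all; the second demand re-runs nothing.

Note the shortcut — nothing in the graph depends on s3 at all, so no recomputation happens.

Demanding d4 again yields 7.
0 derived signals run: none.
The nodes whose values change: s3.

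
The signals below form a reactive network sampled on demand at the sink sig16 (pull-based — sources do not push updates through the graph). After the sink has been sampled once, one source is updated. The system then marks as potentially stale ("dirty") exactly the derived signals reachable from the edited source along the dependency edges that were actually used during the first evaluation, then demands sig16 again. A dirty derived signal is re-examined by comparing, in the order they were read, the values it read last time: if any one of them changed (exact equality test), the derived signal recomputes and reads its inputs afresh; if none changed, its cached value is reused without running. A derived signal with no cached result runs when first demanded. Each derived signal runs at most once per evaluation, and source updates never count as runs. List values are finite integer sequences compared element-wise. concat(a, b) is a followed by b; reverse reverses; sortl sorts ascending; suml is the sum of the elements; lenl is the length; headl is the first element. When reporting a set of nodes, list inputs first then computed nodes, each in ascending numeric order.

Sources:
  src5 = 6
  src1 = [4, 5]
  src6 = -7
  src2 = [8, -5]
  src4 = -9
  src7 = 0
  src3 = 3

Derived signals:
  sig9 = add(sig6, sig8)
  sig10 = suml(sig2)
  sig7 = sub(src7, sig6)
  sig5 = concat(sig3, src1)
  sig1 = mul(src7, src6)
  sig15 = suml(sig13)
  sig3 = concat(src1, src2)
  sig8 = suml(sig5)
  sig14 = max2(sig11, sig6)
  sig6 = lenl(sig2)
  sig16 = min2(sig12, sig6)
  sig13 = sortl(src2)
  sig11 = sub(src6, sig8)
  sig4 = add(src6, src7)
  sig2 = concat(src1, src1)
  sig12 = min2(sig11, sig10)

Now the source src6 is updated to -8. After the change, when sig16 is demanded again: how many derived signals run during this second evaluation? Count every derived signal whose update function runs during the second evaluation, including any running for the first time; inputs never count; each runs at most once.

Initial pass — values computed on the first demand:
  sig2 = concat([4, 5], [4, 5]) = [4, 5, 4, 5]
  sig3 = concat([4, 5], [8, -5]) = [4, 5, 8, -5]
  sig5 = concat([4, 5, 8, -5], [4, 5]) = [4, 5, 8, -5, 4, 5]
  sig6 = lenl([4, 5, 4, 5]) = 4
  sig8 = suml([4, 5, 8, -5, 4, 5]) = 21
  sig10 = suml([4, 5, 4, 5]) = 18
  sig11 = sub(-7, 21) = -28
  sig12 = min2(-28, 18) = -28
  sig16 = min2(-28, 4) = -28

Second demand — change propagation:
  sig11: re-runs because src6 -7->-8; new result -29.
  sig12: re-runs because sig11 -28->-29; new result -29.
  sig16: re-runs because sig12 -28->-29; new result -29.

Run set: sig11, sig12, sig16 (3 run).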